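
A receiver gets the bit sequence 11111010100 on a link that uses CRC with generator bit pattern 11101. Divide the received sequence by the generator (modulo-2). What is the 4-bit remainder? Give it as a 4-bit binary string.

Modulo-2 division of 11111010100 by 11101:
  pos 0: 11111 XOR 11101 = 00010
  pos 3: 10010 XOR 11101 = 01111
  pos 4: 11111 XOR 11101 = 00010
Remainder = 1000 (nonzero — an error is detected).

1000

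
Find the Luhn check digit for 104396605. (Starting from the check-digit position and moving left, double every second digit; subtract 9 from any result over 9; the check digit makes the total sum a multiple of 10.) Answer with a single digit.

8

Partial digits right→left: 5 0 6 6 9 3 4 0 1
Double every second digit counting from the check-digit position (so the 1st, 3rd, 5th, ... of the partial from the right).
  doubled (with −9 where >9): 1 3 9 8 2 → sum 23
  kept as-is: 0 6 3 0 → sum 9
Total = 23 + 9 = 32.
Check digit = (10 − (32 mod 10)) mod 10 = 8.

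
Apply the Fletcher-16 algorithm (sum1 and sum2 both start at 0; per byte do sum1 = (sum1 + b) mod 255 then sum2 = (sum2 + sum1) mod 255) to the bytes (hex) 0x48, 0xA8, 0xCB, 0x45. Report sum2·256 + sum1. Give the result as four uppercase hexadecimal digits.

Running sums (mod 255):
  after byte 0 (0x48): sum1=72, sum2=72
  after byte 1 (0xA8): sum1=240, sum2=57
  after byte 2 (0xCB): sum1=188, sum2=245
  after byte 3 (0x45): sum1=2, sum2=247
Checksum = sum2·256 + sum1 = 247·256 + 2 = 63234 = 0xF702.

F702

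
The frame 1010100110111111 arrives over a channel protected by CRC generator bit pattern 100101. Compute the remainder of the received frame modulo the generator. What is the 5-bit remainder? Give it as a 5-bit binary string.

00111

Modulo-2 division of 1010100110111111 by 100101:
  pos 0: 101010 XOR 100101 = 001111
  pos 2: 111101 XOR 100101 = 011000
  pos 3: 110001 XOR 100101 = 010100
  pos 4: 101000 XOR 100101 = 001101
  pos 6: 110111 XOR 100101 = 010010
  pos 7: 100101 XOR 100101 = 000000
Remainder = 00111 (nonzero — an error is detected).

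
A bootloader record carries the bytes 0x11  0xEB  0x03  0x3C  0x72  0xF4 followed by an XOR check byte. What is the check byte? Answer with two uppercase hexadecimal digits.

XOR the bytes together:
  start with 0x11
  0x11 ⊕ 0xEB = 0xFA
  0xFA ⊕ 0x03 = 0xF9
  0xF9 ⊕ 0x3C = 0xC5
  0xC5 ⊕ 0x72 = 0xB7
  0xB7 ⊕ 0xF4 = 0x43

43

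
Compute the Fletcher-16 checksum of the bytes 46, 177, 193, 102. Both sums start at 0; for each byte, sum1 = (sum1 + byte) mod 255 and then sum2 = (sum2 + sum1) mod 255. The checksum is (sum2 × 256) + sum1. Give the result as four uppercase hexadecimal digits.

Running sums (mod 255):
  after byte 0 (46): sum1=46, sum2=46
  after byte 1 (177): sum1=223, sum2=14
  after byte 2 (193): sum1=161, sum2=175
  after byte 3 (102): sum1=8, sum2=183
Checksum = sum2·256 + sum1 = 183·256 + 8 = 46856 = 0xB708.

B708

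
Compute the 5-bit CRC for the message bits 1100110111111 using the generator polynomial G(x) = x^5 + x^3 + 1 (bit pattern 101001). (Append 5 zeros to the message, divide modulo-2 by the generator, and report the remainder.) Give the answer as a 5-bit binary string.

Append 5 zeros: 110011011111100000. Divide by 101001 (XOR where the leading bit is 1):
  pos 0: 110011 XOR 101001 = 011010
  pos 1: 110100 XOR 101001 = 011101
  pos 2: 111011 XOR 101001 = 010010
  pos 3: 100101 XOR 101001 = 001100
  pos 5: 110011 XOR 101001 = 011010
  pos 6: 110101 XOR 101001 = 011100
  pos 7: 111001 XOR 101001 = 010000
  pos 8: 100000 XOR 101001 = 001001
  pos 10: 100100 XOR 101001 = 001101
  pos 12: 110100 XOR 101001 = 011101
Remainder (last 5 bits) = 11101. This is the CRC / FCS.

11101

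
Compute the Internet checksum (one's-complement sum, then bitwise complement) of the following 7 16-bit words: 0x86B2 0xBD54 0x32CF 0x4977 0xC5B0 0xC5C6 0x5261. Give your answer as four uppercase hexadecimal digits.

61D9

One's-complement addition (fold any carry out of bit 15 back into bit 0):
  0x86B2 + 0xBD54 = 0x14406 → wrap carry → 0x4407
  0x4407 + 0x32CF = 0x076D6
  0x76D6 + 0x4977 = 0x0C04D
  0xC04D + 0xC5B0 = 0x185FD → wrap carry → 0x85FE
  0x85FE + 0xC5C6 = 0x14BC4 → wrap carry → 0x4BC5
  0x4BC5 + 0x5261 = 0x09E26
One's-complement sum = 0x9E26.
Checksum = ~0x9E26 & 0xFFFF = 0x61D9.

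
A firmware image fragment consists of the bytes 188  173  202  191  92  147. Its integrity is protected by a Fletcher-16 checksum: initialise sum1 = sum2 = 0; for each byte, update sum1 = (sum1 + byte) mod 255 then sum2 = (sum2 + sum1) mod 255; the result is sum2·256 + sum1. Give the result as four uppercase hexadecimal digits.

Running sums (mod 255):
  after byte 0 (188): sum1=188, sum2=188
  after byte 1 (173): sum1=106, sum2=39
  after byte 2 (202): sum1=53, sum2=92
  after byte 3 (191): sum1=244, sum2=81
  after byte 4 (92): sum1=81, sum2=162
  after byte 5 (147): sum1=228, sum2=135
Checksum = sum2·256 + sum1 = 135·256 + 228 = 34788 = 0x87E4.

87E4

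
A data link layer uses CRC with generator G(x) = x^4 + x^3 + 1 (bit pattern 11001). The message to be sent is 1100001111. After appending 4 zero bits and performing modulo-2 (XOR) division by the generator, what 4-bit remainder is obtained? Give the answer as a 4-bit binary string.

1111

Append 4 zeros: 11000011110000. Divide by 11001 (XOR where the leading bit is 1):
  pos 0: 11000 XOR 11001 = 00001
  pos 4: 10111 XOR 11001 = 01110
  pos 5: 11101 XOR 11001 = 00100
  pos 7: 10000 XOR 11001 = 01001
  pos 8: 10010 XOR 11001 = 01011
  pos 9: 10110 XOR 11001 = 01111
Remainder (last 4 bits) = 1111. This is the CRC / FCS.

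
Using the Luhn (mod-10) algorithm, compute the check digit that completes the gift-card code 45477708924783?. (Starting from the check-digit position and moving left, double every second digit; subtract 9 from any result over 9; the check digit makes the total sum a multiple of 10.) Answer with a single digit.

Partial digits right→left: 3 8 7 4 2 9 8 0 7 7 7 4 5 4
Double every second digit counting from the check-digit position (so the 1st, 3rd, 5th, ... of the partial from the right).
  doubled (with −9 where >9): 6 5 4 7 5 5 1 → sum 33
  kept as-is: 8 4 9 0 7 4 4 → sum 36
Total = 33 + 36 = 69.
Check digit = (10 − (69 mod 10)) mod 10 = 1.

1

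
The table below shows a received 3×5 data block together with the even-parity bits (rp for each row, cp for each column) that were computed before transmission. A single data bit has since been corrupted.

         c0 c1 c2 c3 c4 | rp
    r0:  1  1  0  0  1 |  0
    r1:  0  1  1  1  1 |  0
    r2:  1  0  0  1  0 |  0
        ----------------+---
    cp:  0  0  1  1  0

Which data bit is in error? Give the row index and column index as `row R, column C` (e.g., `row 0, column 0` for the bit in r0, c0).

Recompute each row's even parity and compare to rp:
  r0: data parity 1, sent rp 0 → mismatch
  r1: data parity 0, sent rp 0 → ok
  r2: data parity 0, sent rp 0 → ok
Recompute each column's even parity and compare to cp:
  c0: data parity 0, sent cp 0 → ok
  c1: data parity 0, sent cp 0 → ok
  c2: data parity 1, sent cp 1 → ok
  c3: data parity 0, sent cp 1 → mismatch
  c4: data parity 0, sent cp 0 → ok
Exactly one row (r0) and one column (c3) fail → the flipped bit is at their intersection.

row 0, column 3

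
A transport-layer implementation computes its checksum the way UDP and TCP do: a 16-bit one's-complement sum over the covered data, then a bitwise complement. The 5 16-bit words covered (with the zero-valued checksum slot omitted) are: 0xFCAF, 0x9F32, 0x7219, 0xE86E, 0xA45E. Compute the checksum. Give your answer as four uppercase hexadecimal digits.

6536

One's-complement addition (fold any carry out of bit 15 back into bit 0):
  0xFCAF + 0x9F32 = 0x19BE1 → wrap carry → 0x9BE2
  0x9BE2 + 0x7219 = 0x10DFB → wrap carry → 0x0DFC
  0x0DFC + 0xE86E = 0x0F66A
  0xF66A + 0xA45E = 0x19AC8 → wrap carry → 0x9AC9
One's-complement sum = 0x9AC9.
Checksum = ~0x9AC9 & 0xFFFF = 0x6536.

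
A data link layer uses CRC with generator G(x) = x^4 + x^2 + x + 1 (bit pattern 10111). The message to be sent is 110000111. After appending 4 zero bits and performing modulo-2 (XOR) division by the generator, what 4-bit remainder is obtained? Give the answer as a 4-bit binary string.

1011

Append 4 zeros: 1100001110000. Divide by 10111 (XOR where the leading bit is 1):
  pos 0: 11000 XOR 10111 = 01111
  pos 1: 11110 XOR 10111 = 01001
  pos 2: 10011 XOR 10111 = 00100
  pos 4: 10011 XOR 10111 = 00100
  pos 6: 10000 XOR 10111 = 00111
  pos 8: 11100 XOR 10111 = 01011
Remainder (last 4 bits) = 1011. This is the CRC / FCS.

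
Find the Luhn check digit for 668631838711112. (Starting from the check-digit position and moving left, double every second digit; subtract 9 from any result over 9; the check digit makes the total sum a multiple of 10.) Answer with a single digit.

Partial digits right→left: 2 1 1 1 1 7 8 3 8 1 3 6 8 6 6
Double every second digit counting from the check-digit position (so the 1st, 3rd, 5th, ... of the partial from the right).
  doubled (with −9 where >9): 4 2 2 7 7 6 7 3 → sum 38
  kept as-is: 1 1 7 3 1 6 6 → sum 25
Total = 38 + 25 = 63.
Check digit = (10 − (63 mod 10)) mod 10 = 7.

7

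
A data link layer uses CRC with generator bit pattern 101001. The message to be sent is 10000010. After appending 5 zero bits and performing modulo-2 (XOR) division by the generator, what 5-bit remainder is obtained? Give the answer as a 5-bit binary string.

01100

Append 5 zeros: 1000001000000. Divide by 101001 (XOR where the leading bit is 1):
  pos 0: 100000 XOR 101001 = 001001
  pos 2: 100110 XOR 101001 = 001111
  pos 4: 111100 XOR 101001 = 010101
  pos 5: 101010 XOR 101001 = 000011
Remainder (last 5 bits) = 01100. This is the CRC / FCS.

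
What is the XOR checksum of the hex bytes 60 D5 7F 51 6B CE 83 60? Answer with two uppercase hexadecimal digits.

XOR the bytes together:
  start with 0x60
  0x60 ⊕ 0xD5 = 0xB5
  0xB5 ⊕ 0x7F = 0xCA
  0xCA ⊕ 0x51 = 0x9B
  0x9B ⊕ 0x6B = 0xF0
  0xF0 ⊕ 0xCE = 0x3E
  0x3E ⊕ 0x83 = 0xBD
  0xBD ⊕ 0x60 = 0xDD

DD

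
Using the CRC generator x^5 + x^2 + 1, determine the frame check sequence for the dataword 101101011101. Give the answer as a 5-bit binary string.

Append 5 zeros: 10110101110100000. Divide by 100101 (XOR where the leading bit is 1):
  pos 0: 101101 XOR 100101 = 001000
  pos 2: 100001 XOR 100101 = 000100
  pos 5: 100110 XOR 100101 = 000011
  pos 9: 111000 XOR 100101 = 011101
  pos 10: 111010 XOR 100101 = 011111
  pos 11: 111110 XOR 100101 = 011011
Remainder (last 5 bits) = 11011. This is the CRC / FCS.

11011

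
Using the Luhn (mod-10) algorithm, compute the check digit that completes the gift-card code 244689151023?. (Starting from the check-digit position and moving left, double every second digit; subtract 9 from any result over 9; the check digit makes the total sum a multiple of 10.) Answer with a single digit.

5

Partial digits right→left: 3 2 0 1 5 1 9 8 6 4 4 2
Double every second digit counting from the check-digit position (so the 1st, 3rd, 5th, ... of the partial from the right).
  doubled (with −9 where >9): 6 0 1 9 3 8 → sum 27
  kept as-is: 2 1 1 8 4 2 → sum 18
Total = 27 + 18 = 45.
Check digit = (10 − (45 mod 10)) mod 10 = 5.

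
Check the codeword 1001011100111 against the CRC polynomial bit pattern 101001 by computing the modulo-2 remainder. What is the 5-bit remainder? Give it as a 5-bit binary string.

Modulo-2 division of 1001011100111 by 101001:
  pos 0: 100101 XOR 101001 = 001100
  pos 2: 110011 XOR 101001 = 011010
  pos 3: 110100 XOR 101001 = 011101
  pos 4: 111010 XOR 101001 = 010011
  pos 5: 100111 XOR 101001 = 001110
  pos 7: 111011 XOR 101001 = 010010
Remainder = 10010 (nonzero — an error is detected).

10010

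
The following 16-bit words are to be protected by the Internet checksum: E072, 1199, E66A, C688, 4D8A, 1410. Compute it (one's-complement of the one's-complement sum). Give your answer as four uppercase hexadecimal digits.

FF65

One's-complement addition (fold any carry out of bit 15 back into bit 0):
  0xE072 + 0x1199 = 0x0F20B
  0xF20B + 0xE66A = 0x1D875 → wrap carry → 0xD876
  0xD876 + 0xC688 = 0x19EFE → wrap carry → 0x9EFF
  0x9EFF + 0x4D8A = 0x0EC89
  0xEC89 + 0x1410 = 0x10099 → wrap carry → 0x009A
One's-complement sum = 0x009A.
Checksum = ~0x009A & 0xFFFF = 0xFF65.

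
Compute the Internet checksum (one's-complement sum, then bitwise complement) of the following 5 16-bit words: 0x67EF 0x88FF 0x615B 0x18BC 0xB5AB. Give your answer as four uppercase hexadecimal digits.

One's-complement addition (fold any carry out of bit 15 back into bit 0):
  0x67EF + 0x88FF = 0x0F0EE
  0xF0EE + 0x615B = 0x15249 → wrap carry → 0x524A
  0x524A + 0x18BC = 0x06B06
  0x6B06 + 0xB5AB = 0x120B1 → wrap carry → 0x20B2
One's-complement sum = 0x20B2.
Checksum = ~0x20B2 & 0xFFFF = 0xDF4D.

DF4D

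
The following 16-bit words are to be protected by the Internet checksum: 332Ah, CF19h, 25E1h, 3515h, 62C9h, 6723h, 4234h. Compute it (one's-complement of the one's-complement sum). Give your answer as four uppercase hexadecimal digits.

One's-complement addition (fold any carry out of bit 15 back into bit 0):
  0x332A + 0xCF19 = 0x10243 → wrap carry → 0x0244
  0x0244 + 0x25E1 = 0x02825
  0x2825 + 0x3515 = 0x05D3A
  0x5D3A + 0x62C9 = 0x0C003
  0xC003 + 0x6723 = 0x12726 → wrap carry → 0x2727
  0x2727 + 0x4234 = 0x0695B
One's-complement sum = 0x695B.
Checksum = ~0x695B & 0xFFFF = 0x96A4.

96A4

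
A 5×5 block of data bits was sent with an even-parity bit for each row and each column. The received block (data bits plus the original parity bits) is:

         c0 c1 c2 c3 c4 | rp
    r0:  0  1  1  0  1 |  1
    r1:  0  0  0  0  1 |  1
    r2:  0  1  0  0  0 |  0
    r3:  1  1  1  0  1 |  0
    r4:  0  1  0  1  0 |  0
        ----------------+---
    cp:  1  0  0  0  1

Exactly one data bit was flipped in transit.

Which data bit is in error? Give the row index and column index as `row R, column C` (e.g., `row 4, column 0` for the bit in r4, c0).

row 2, column 3

Recompute each row's even parity and compare to rp:
  r0: data parity 1, sent rp 1 → ok
  r1: data parity 1, sent rp 1 → ok
  r2: data parity 1, sent rp 0 → mismatch
  r3: data parity 0, sent rp 0 → ok
  r4: data parity 0, sent rp 0 → ok
Recompute each column's even parity and compare to cp:
  c0: data parity 1, sent cp 1 → ok
  c1: data parity 0, sent cp 0 → ok
  c2: data parity 0, sent cp 0 → ok
  c3: data parity 1, sent cp 0 → mismatch
  c4: data parity 1, sent cp 1 → ok
Exactly one row (r2) and one column (c3) fail → the flipped bit is at their intersection.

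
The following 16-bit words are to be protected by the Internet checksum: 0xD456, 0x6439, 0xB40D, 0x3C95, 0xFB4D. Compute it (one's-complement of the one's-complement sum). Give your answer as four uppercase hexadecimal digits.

DB7E

One's-complement addition (fold any carry out of bit 15 back into bit 0):
  0xD456 + 0x6439 = 0x1388F → wrap carry → 0x3890
  0x3890 + 0xB40D = 0x0EC9D
  0xEC9D + 0x3C95 = 0x12932 → wrap carry → 0x2933
  0x2933 + 0xFB4D = 0x12480 → wrap carry → 0x2481
One's-complement sum = 0x2481.
Checksum = ~0x2481 & 0xFFFF = 0xDB7E.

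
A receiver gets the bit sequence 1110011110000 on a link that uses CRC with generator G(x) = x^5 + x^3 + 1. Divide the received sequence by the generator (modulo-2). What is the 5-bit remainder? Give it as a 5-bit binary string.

Modulo-2 division of 1110011110000 by 101001:
  pos 0: 111001 XOR 101001 = 010000
  pos 1: 100001 XOR 101001 = 001000
  pos 3: 100011 XOR 101001 = 001010
  pos 5: 101000 XOR 101001 = 000001
Remainder = 00100 (nonzero — an error is detected).

00100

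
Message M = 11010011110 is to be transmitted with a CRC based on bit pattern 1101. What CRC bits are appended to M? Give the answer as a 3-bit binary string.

011

Append 3 zeros: 11010011110000. Divide by 1101 (XOR where the leading bit is 1):
  pos 0: 1101 XOR 1101 = 0000
  pos 6: 1111 XOR 1101 = 0010
  pos 8: 1000 XOR 1101 = 0101
  pos 9: 1010 XOR 1101 = 0111
  pos 10: 1110 XOR 1101 = 0011
Remainder (last 3 bits) = 011. This is the CRC / FCS.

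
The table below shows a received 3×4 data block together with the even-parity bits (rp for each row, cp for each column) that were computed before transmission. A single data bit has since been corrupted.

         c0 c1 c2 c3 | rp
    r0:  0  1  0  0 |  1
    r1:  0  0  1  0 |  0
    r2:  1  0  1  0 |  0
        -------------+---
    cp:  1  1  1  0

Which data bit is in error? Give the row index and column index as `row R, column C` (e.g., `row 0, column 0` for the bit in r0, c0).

Recompute each row's even parity and compare to rp:
  r0: data parity 1, sent rp 1 → ok
  r1: data parity 1, sent rp 0 → mismatch
  r2: data parity 0, sent rp 0 → ok
Recompute each column's even parity and compare to cp:
  c0: data parity 1, sent cp 1 → ok
  c1: data parity 1, sent cp 1 → ok
  c2: data parity 0, sent cp 1 → mismatch
  c3: data parity 0, sent cp 0 → ok
Exactly one row (r1) and one column (c2) fail → the flipped bit is at their intersection.

row 1, column 2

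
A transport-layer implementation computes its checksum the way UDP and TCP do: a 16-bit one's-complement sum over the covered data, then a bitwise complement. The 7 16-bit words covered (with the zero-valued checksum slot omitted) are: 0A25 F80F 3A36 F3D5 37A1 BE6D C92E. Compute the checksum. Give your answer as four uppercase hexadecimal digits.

One's-complement addition (fold any carry out of bit 15 back into bit 0):
  0x0A25 + 0xF80F = 0x10234 → wrap carry → 0x0235
  0x0235 + 0x3A36 = 0x03C6B
  0x3C6B + 0xF3D5 = 0x13040 → wrap carry → 0x3041
  0x3041 + 0x37A1 = 0x067E2
  0x67E2 + 0xBE6D = 0x1264F → wrap carry → 0x2650
  0x2650 + 0xC92E = 0x0EF7E
One's-complement sum = 0xEF7E.
Checksum = ~0xEF7E & 0xFFFF = 0x1081.

1081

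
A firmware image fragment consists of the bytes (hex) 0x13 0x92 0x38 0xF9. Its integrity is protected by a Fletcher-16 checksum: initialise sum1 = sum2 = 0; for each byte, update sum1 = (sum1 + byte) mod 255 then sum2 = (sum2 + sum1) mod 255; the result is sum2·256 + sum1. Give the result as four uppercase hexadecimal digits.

6ED7

Running sums (mod 255):
  after byte 0 (0x13): sum1=19, sum2=19
  after byte 1 (0x92): sum1=165, sum2=184
  after byte 2 (0x38): sum1=221, sum2=150
  after byte 3 (0xF9): sum1=215, sum2=110
Checksum = sum2·256 + sum1 = 110·256 + 215 = 28375 = 0x6ED7.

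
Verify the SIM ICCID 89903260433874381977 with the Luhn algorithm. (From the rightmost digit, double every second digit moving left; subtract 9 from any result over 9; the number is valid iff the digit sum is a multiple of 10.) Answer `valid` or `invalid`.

From the right, keep odd positions and double even positions (subtract 9 from any doubled value over 9):
  doubled (positions 2,4,...): 5 2 6 5 6 8 3 6 9 7 → sum 57
  kept (positions 1,3,...): 7 9 8 4 8 3 0 2 0 9 → sum 50
Total = 107.
107 mod 10 = 7, so the number is invalid.

invalid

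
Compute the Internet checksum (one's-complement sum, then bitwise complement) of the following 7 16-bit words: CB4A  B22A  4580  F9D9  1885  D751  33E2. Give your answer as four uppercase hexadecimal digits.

One's-complement addition (fold any carry out of bit 15 back into bit 0):
  0xCB4A + 0xB22A = 0x17D74 → wrap carry → 0x7D75
  0x7D75 + 0x4580 = 0x0C2F5
  0xC2F5 + 0xF9D9 = 0x1BCCE → wrap carry → 0xBCCF
  0xBCCF + 0x1885 = 0x0D554
  0xD554 + 0xD751 = 0x1ACA5 → wrap carry → 0xACA6
  0xACA6 + 0x33E2 = 0x0E088
One's-complement sum = 0xE088.
Checksum = ~0xE088 & 0xFFFF = 0x1F77.

1F77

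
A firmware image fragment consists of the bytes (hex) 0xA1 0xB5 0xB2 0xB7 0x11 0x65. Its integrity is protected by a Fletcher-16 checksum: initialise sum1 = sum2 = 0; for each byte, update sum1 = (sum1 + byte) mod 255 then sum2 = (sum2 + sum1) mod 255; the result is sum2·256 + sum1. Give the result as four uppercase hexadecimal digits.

Running sums (mod 255):
  after byte 0 (0xA1): sum1=161, sum2=161
  after byte 1 (0xB5): sum1=87, sum2=248
  after byte 2 (0xB2): sum1=10, sum2=3
  after byte 3 (0xB7): sum1=193, sum2=196
  after byte 4 (0x11): sum1=210, sum2=151
  after byte 5 (0x65): sum1=56, sum2=207
Checksum = sum2·256 + sum1 = 207·256 + 56 = 53048 = 0xCF38.

CF38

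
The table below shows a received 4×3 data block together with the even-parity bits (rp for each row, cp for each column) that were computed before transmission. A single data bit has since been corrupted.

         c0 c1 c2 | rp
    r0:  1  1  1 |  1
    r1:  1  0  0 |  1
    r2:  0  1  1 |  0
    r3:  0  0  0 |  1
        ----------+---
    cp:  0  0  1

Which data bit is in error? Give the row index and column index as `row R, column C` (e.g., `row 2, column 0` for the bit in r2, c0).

Recompute each row's even parity and compare to rp:
  r0: data parity 1, sent rp 1 → ok
  r1: data parity 1, sent rp 1 → ok
  r2: data parity 0, sent rp 0 → ok
  r3: data parity 0, sent rp 1 → mismatch
Recompute each column's even parity and compare to cp:
  c0: data parity 0, sent cp 0 → ok
  c1: data parity 0, sent cp 0 → ok
  c2: data parity 0, sent cp 1 → mismatch
Exactly one row (r3) and one column (c2) fail → the flipped bit is at their intersection.

row 3, column 2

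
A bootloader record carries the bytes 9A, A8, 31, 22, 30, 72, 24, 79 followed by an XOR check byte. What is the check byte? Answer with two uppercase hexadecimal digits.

XOR the bytes together:
  start with 0x9A
  0x9A ⊕ 0xA8 = 0x32
  0x32 ⊕ 0x31 = 0x03
  0x03 ⊕ 0x22 = 0x21
  0x21 ⊕ 0x30 = 0x11
  0x11 ⊕ 0x72 = 0x63
  0x63 ⊕ 0x24 = 0x47
  0x47 ⊕ 0x79 = 0x3E

3E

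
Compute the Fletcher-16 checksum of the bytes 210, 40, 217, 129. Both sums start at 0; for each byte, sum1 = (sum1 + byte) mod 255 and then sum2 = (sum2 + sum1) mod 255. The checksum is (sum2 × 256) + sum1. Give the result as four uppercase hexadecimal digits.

Running sums (mod 255):
  after byte 0 (210): sum1=210, sum2=210
  after byte 1 (40): sum1=250, sum2=205
  after byte 2 (217): sum1=212, sum2=162
  after byte 3 (129): sum1=86, sum2=248
Checksum = sum2·256 + sum1 = 248·256 + 86 = 63574 = 0xF856.

F856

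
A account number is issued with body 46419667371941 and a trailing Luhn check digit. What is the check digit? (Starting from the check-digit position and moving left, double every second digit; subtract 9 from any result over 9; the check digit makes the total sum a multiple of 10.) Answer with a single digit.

0

Partial digits right→left: 1 4 9 1 7 3 7 6 6 9 1 4 6 4
Double every second digit counting from the check-digit position (so the 1st, 3rd, 5th, ... of the partial from the right).
  doubled (with −9 where >9): 2 9 5 5 3 2 3 → sum 29
  kept as-is: 4 1 3 6 9 4 4 → sum 31
Total = 29 + 31 = 60.
Check digit = (10 − (60 mod 10)) mod 10 = 0.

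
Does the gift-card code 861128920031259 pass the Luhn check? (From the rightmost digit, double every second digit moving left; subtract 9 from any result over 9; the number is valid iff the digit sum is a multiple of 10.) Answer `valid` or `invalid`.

invalid

From the right, keep odd positions and double even positions (subtract 9 from any doubled value over 9):
  doubled (positions 2,4,...): 1 2 0 4 7 2 3 → sum 19
  kept (positions 1,3,...): 9 2 3 0 9 2 1 8 → sum 34
Total = 53.
53 mod 10 = 3, so the number is invalid.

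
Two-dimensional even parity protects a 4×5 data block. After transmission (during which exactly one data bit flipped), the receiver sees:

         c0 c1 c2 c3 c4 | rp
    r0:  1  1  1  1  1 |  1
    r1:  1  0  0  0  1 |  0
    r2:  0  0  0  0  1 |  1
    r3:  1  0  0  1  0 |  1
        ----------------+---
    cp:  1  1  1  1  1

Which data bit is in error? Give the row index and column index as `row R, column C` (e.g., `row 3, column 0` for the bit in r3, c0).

row 3, column 3

Recompute each row's even parity and compare to rp:
  r0: data parity 1, sent rp 1 → ok
  r1: data parity 0, sent rp 0 → ok
  r2: data parity 1, sent rp 1 → ok
  r3: data parity 0, sent rp 1 → mismatch
Recompute each column's even parity and compare to cp:
  c0: data parity 1, sent cp 1 → ok
  c1: data parity 1, sent cp 1 → ok
  c2: data parity 1, sent cp 1 → ok
  c3: data parity 0, sent cp 1 → mismatch
  c4: data parity 1, sent cp 1 → ok
Exactly one row (r3) and one column (c3) fail → the flipped bit is at their intersection.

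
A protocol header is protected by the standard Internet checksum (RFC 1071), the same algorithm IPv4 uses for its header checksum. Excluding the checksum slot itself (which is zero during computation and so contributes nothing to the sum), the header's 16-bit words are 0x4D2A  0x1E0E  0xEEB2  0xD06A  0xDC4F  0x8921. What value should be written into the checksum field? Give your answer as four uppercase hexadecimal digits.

One's-complement addition (fold any carry out of bit 15 back into bit 0):
  0x4D2A + 0x1E0E = 0x06B38
  0x6B38 + 0xEEB2 = 0x159EA → wrap carry → 0x59EB
  0x59EB + 0xD06A = 0x12A55 → wrap carry → 0x2A56
  0x2A56 + 0xDC4F = 0x106A5 → wrap carry → 0x06A6
  0x06A6 + 0x8921 = 0x08FC7
One's-complement sum = 0x8FC7.
Checksum = ~0x8FC7 & 0xFFFF = 0x7038.

7038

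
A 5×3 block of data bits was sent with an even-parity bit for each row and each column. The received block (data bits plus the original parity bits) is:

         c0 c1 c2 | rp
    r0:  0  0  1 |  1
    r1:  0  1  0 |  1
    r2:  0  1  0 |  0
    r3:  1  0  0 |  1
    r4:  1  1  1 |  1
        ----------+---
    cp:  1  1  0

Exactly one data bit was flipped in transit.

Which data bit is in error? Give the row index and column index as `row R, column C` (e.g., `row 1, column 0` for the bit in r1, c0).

row 2, column 0

Recompute each row's even parity and compare to rp:
  r0: data parity 1, sent rp 1 → ok
  r1: data parity 1, sent rp 1 → ok
  r2: data parity 1, sent rp 0 → mismatch
  r3: data parity 1, sent rp 1 → ok
  r4: data parity 1, sent rp 1 → ok
Recompute each column's even parity and compare to cp:
  c0: data parity 0, sent cp 1 → mismatch
  c1: data parity 1, sent cp 1 → ok
  c2: data parity 0, sent cp 0 → ok
Exactly one row (r2) and one column (c0) fail → the flipped bit is at their intersection.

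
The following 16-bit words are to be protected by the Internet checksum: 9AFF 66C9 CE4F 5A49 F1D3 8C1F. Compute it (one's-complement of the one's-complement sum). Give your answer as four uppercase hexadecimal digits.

One's-complement addition (fold any carry out of bit 15 back into bit 0):
  0x9AFF + 0x66C9 = 0x101C8 → wrap carry → 0x01C9
  0x01C9 + 0xCE4F = 0x0D018
  0xD018 + 0x5A49 = 0x12A61 → wrap carry → 0x2A62
  0x2A62 + 0xF1D3 = 0x11C35 → wrap carry → 0x1C36
  0x1C36 + 0x8C1F = 0x0A855
One's-complement sum = 0xA855.
Checksum = ~0xA855 & 0xFFFF = 0x57AA.

57AA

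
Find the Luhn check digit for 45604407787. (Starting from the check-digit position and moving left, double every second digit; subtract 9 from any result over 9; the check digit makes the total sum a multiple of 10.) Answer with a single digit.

7

Partial digits right→left: 7 8 7 7 0 4 4 0 6 5 4
Double every second digit counting from the check-digit position (so the 1st, 3rd, 5th, ... of the partial from the right).
  doubled (with −9 where >9): 5 5 0 8 3 8 → sum 29
  kept as-is: 8 7 4 0 5 → sum 24
Total = 29 + 24 = 53.
Check digit = (10 − (53 mod 10)) mod 10 = 7.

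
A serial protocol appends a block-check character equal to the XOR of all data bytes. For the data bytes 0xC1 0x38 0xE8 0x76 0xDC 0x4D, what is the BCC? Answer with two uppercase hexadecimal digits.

XOR the bytes together:
  start with 0xC1
  0xC1 ⊕ 0x38 = 0xF9
  0xF9 ⊕ 0xE8 = 0x11
  0x11 ⊕ 0x76 = 0x67
  0x67 ⊕ 0xDC = 0xBB
  0xBB ⊕ 0x4D = 0xF6

F6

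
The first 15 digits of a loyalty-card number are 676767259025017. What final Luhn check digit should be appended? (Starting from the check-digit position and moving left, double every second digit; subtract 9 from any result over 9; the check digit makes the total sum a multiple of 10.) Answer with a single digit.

7

Partial digits right→left: 7 1 0 5 2 0 9 5 2 7 6 7 6 7 6
Double every second digit counting from the check-digit position (so the 1st, 3rd, 5th, ... of the partial from the right).
  doubled (with −9 where >9): 5 0 4 9 4 3 3 3 → sum 31
  kept as-is: 1 5 0 5 7 7 7 → sum 32
Total = 31 + 32 = 63.
Check digit = (10 − (63 mod 10)) mod 10 = 7.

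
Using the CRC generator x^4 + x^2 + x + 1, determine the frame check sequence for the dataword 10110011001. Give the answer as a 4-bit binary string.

1100

Append 4 zeros: 101100110010000. Divide by 10111 (XOR where the leading bit is 1):
  pos 0: 10110 XOR 10111 = 00001
  pos 4: 10110 XOR 10111 = 00001
  pos 8: 10100 XOR 10111 = 00011
Remainder (last 4 bits) = 1100. This is the CRC / FCS.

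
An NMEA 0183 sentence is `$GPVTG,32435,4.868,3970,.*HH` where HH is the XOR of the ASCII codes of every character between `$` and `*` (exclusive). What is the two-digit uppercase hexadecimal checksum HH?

XOR the ASCII codes of the payload characters:
  'G' = 0x47 → acc = 0x47
  'P' = 0x50 → acc = 0x17
  'V' = 0x56 → acc = 0x41
  'T' = 0x54 → acc = 0x15
  'G' = 0x47 → acc = 0x52
  ',' = 0x2C → acc = 0x7E
  '3' = 0x33 → acc = 0x4D
  '2' = 0x32 → acc = 0x7F
  '4' = 0x34 → acc = 0x4B
  '3' = 0x33 → acc = 0x78
  '5' = 0x35 → acc = 0x4D
  ',' = 0x2C → acc = 0x61
  '4' = 0x34 → acc = 0x55
  '.' = 0x2E → acc = 0x7B
  '8' = 0x38 → acc = 0x43
  '6' = 0x36 → acc = 0x75
  '8' = 0x38 → acc = 0x4D
  ',' = 0x2C → acc = 0x61
  '3' = 0x33 → acc = 0x52
  '9' = 0x39 → acc = 0x6B
  '7' = 0x37 → acc = 0x5C
  '0' = 0x30 → acc = 0x6C
  ',' = 0x2C → acc = 0x40
  '.' = 0x2E → acc = 0x6E
Checksum = 0x6E.

6E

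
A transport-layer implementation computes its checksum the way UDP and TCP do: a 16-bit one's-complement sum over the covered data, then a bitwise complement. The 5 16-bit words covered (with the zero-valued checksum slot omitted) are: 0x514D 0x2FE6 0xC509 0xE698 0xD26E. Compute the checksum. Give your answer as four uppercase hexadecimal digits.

00BB

One's-complement addition (fold any carry out of bit 15 back into bit 0):
  0x514D + 0x2FE6 = 0x08133
  0x8133 + 0xC509 = 0x1463C → wrap carry → 0x463D
  0x463D + 0xE698 = 0x12CD5 → wrap carry → 0x2CD6
  0x2CD6 + 0xD26E = 0x0FF44
One's-complement sum = 0xFF44.
Checksum = ~0xFF44 & 0xFFFF = 0x00BB.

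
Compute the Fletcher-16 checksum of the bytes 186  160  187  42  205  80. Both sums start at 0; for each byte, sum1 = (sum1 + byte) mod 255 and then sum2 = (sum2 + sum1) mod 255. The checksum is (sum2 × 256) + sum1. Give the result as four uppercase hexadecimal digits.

DC5F

Running sums (mod 255):
  after byte 0 (186): sum1=186, sum2=186
  after byte 1 (160): sum1=91, sum2=22
  after byte 2 (187): sum1=23, sum2=45
  after byte 3 (42): sum1=65, sum2=110
  after byte 4 (205): sum1=15, sum2=125
  after byte 5 (80): sum1=95, sum2=220
Checksum = sum2·256 + sum1 = 220·256 + 95 = 56415 = 0xDC5F.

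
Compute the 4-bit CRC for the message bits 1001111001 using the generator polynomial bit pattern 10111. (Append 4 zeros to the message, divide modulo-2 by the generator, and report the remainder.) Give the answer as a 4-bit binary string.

0011

Append 4 zeros: 10011110010000. Divide by 10111 (XOR where the leading bit is 1):
  pos 0: 10011 XOR 10111 = 00100
  pos 2: 10011 XOR 10111 = 00100
  pos 4: 10000 XOR 10111 = 00111
  pos 6: 11110 XOR 10111 = 01001
  pos 7: 10010 XOR 10111 = 00101
  pos 9: 10100 XOR 10111 = 00011
Remainder (last 4 bits) = 0011. This is the CRC / FCS.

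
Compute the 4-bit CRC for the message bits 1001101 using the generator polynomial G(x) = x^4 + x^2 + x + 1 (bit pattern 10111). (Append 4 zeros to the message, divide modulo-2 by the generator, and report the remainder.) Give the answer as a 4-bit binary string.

Append 4 zeros: 10011010000. Divide by 10111 (XOR where the leading bit is 1):
  pos 0: 10011 XOR 10111 = 00100
  pos 2: 10001 XOR 10111 = 00110
  pos 4: 11000 XOR 10111 = 01111
  pos 5: 11110 XOR 10111 = 01001
  pos 6: 10010 XOR 10111 = 00101
Remainder (last 4 bits) = 0101. This is the CRC / FCS.

0101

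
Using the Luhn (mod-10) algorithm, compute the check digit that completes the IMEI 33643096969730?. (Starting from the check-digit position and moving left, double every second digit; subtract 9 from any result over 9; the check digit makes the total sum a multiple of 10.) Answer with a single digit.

3

Partial digits right→left: 0 3 7 9 6 9 6 9 0 3 4 6 3 3
Double every second digit counting from the check-digit position (so the 1st, 3rd, 5th, ... of the partial from the right).
  doubled (with −9 where >9): 0 5 3 3 0 8 6 → sum 25
  kept as-is: 3 9 9 9 3 6 3 → sum 42
Total = 25 + 42 = 67.
Check digit = (10 − (67 mod 10)) mod 10 = 3.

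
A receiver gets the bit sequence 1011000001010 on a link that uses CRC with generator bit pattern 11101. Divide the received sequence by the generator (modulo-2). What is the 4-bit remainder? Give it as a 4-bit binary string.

Modulo-2 division of 1011000001010 by 11101:
  pos 0: 10110 XOR 11101 = 01011
  pos 1: 10110 XOR 11101 = 01011
  pos 2: 10110 XOR 11101 = 01011
  pos 3: 10110 XOR 11101 = 01011
  pos 4: 10110 XOR 11101 = 01011
  pos 5: 10111 XOR 11101 = 01010
  pos 6: 10100 XOR 11101 = 01001
  pos 7: 10011 XOR 11101 = 01110
  pos 8: 11100 XOR 11101 = 00001
Remainder = 0001 (nonzero — an error is detected).

0001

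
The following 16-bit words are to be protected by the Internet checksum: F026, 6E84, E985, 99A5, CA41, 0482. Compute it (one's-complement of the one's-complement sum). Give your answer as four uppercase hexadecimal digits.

One's-complement addition (fold any carry out of bit 15 back into bit 0):
  0xF026 + 0x6E84 = 0x15EAA → wrap carry → 0x5EAB
  0x5EAB + 0xE985 = 0x14830 → wrap carry → 0x4831
  0x4831 + 0x99A5 = 0x0E1D6
  0xE1D6 + 0xCA41 = 0x1AC17 → wrap carry → 0xAC18
  0xAC18 + 0x0482 = 0x0B09A
One's-complement sum = 0xB09A.
Checksum = ~0xB09A & 0xFFFF = 0x4F65.

4F65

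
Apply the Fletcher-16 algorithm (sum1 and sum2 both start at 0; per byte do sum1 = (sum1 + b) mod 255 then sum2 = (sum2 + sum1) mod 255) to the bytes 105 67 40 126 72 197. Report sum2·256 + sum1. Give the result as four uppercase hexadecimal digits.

Running sums (mod 255):
  after byte 0 (105): sum1=105, sum2=105
  after byte 1 (67): sum1=172, sum2=22
  after byte 2 (40): sum1=212, sum2=234
  after byte 3 (126): sum1=83, sum2=62
  after byte 4 (72): sum1=155, sum2=217
  after byte 5 (197): sum1=97, sum2=59
Checksum = sum2·256 + sum1 = 59·256 + 97 = 15201 = 0x3B61.

3B61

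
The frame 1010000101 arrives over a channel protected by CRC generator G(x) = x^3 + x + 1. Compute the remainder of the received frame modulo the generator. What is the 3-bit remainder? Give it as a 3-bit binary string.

000

Modulo-2 division of 1010000101 by 1011:
  pos 0: 1010 XOR 1011 = 0001
  pos 3: 1000 XOR 1011 = 0011
  pos 5: 1110 XOR 1011 = 0101
  pos 6: 1011 XOR 1011 = 0000
Remainder = 000 (zero — the frame passes the CRC check).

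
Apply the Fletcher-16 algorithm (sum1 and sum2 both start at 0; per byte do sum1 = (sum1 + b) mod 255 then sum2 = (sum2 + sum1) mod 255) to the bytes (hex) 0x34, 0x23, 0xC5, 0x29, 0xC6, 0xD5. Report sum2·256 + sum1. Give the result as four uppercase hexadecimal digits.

Running sums (mod 255):
  after byte 0 (0x34): sum1=52, sum2=52
  after byte 1 (0x23): sum1=87, sum2=139
  after byte 2 (0xC5): sum1=29, sum2=168
  after byte 3 (0x29): sum1=70, sum2=238
  after byte 4 (0xC6): sum1=13, sum2=251
  after byte 5 (0xD5): sum1=226, sum2=222
Checksum = sum2·256 + sum1 = 222·256 + 226 = 57058 = 0xDEE2.

DEE2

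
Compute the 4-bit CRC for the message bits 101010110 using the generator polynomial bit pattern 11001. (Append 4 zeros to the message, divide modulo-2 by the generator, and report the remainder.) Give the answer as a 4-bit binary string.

Append 4 zeros: 1010101100000. Divide by 11001 (XOR where the leading bit is 1):
  pos 0: 10101 XOR 11001 = 01100
  pos 1: 11000 XOR 11001 = 00001
  pos 5: 11100 XOR 11001 = 00101
  pos 7: 10100 XOR 11001 = 01101
  pos 8: 11010 XOR 11001 = 00011
Remainder (last 4 bits) = 0011. This is the CRC / FCS.

0011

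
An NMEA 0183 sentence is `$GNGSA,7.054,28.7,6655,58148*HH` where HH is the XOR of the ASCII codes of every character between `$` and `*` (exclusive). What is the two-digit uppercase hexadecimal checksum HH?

57

XOR the ASCII codes of the payload characters:
  'G' = 0x47 → acc = 0x47
  'N' = 0x4E → acc = 0x09
  'G' = 0x47 → acc = 0x4E
  'S' = 0x53 → acc = 0x1D
  'A' = 0x41 → acc = 0x5C
  ',' = 0x2C → acc = 0x70
  '7' = 0x37 → acc = 0x47
  '.' = 0x2E → acc = 0x69
  '0' = 0x30 → acc = 0x59
  '5' = 0x35 → acc = 0x6C
  '4' = 0x34 → acc = 0x58
  ',' = 0x2C → acc = 0x74
  '2' = 0x32 → acc = 0x46
  '8' = 0x38 → acc = 0x7E
  '.' = 0x2E → acc = 0x50
  '7' = 0x37 → acc = 0x67
  ',' = 0x2C → acc = 0x4B
  '6' = 0x36 → acc = 0x7D
  '6' = 0x36 → acc = 0x4B
  '5' = 0x35 → acc = 0x7E
  '5' = 0x35 → acc = 0x4B
  ',' = 0x2C → acc = 0x67
  '5' = 0x35 → acc = 0x52
  '8' = 0x38 → acc = 0x6A
  '1' = 0x31 → acc = 0x5B
  '4' = 0x34 → acc = 0x6F
  '8' = 0x38 → acc = 0x57
Checksum = 0x57.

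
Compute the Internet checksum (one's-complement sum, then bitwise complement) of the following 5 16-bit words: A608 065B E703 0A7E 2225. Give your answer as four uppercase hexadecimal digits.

One's-complement addition (fold any carry out of bit 15 back into bit 0):
  0xA608 + 0x065B = 0x0AC63
  0xAC63 + 0xE703 = 0x19366 → wrap carry → 0x9367
  0x9367 + 0x0A7E = 0x09DE5
  0x9DE5 + 0x2225 = 0x0C00A
One's-complement sum = 0xC00A.
Checksum = ~0xC00A & 0xFFFF = 0x3FF5.

3FF5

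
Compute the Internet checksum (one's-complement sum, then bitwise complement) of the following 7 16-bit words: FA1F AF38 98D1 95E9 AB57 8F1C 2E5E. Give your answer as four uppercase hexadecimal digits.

BF19

One's-complement addition (fold any carry out of bit 15 back into bit 0):
  0xFA1F + 0xAF38 = 0x1A957 → wrap carry → 0xA958
  0xA958 + 0x98D1 = 0x14229 → wrap carry → 0x422A
  0x422A + 0x95E9 = 0x0D813
  0xD813 + 0xAB57 = 0x1836A → wrap carry → 0x836B
  0x836B + 0x8F1C = 0x11287 → wrap carry → 0x1288
  0x1288 + 0x2E5E = 0x040E6
One's-complement sum = 0x40E6.
Checksum = ~0x40E6 & 0xFFFF = 0xBF19.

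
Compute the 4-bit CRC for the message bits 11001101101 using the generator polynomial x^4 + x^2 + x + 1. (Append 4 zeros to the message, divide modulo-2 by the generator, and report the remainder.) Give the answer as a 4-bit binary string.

1011

Append 4 zeros: 110011011010000. Divide by 10111 (XOR where the leading bit is 1):
  pos 0: 11001 XOR 10111 = 01110
  pos 1: 11101 XOR 10111 = 01010
  pos 2: 10100 XOR 10111 = 00011
  pos 5: 11110 XOR 10111 = 01001
  pos 6: 10011 XOR 10111 = 00100
  pos 8: 10000 XOR 10111 = 00111
  pos 10: 11100 XOR 10111 = 01011
Remainder (last 4 bits) = 1011. This is the CRC / FCS.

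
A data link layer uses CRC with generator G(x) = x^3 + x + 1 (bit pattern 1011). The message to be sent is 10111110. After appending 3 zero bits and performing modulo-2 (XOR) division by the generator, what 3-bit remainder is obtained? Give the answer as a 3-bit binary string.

Append 3 zeros: 10111110000. Divide by 1011 (XOR where the leading bit is 1):
  pos 0: 1011 XOR 1011 = 0000
  pos 4: 1110 XOR 1011 = 0101
  pos 5: 1010 XOR 1011 = 0001
Remainder (last 3 bits) = 100. This is the CRC / FCS.

100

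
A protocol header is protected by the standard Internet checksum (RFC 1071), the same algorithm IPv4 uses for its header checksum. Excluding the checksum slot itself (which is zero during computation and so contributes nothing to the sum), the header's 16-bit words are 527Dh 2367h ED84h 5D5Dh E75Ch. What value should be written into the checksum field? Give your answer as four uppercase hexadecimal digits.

One's-complement addition (fold any carry out of bit 15 back into bit 0):
  0x527D + 0x2367 = 0x075E4
  0x75E4 + 0xED84 = 0x16368 → wrap carry → 0x6369
  0x6369 + 0x5D5D = 0x0C0C6
  0xC0C6 + 0xE75C = 0x1A822 → wrap carry → 0xA823
One's-complement sum = 0xA823.
Checksum = ~0xA823 & 0xFFFF = 0x57DC.

57DC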